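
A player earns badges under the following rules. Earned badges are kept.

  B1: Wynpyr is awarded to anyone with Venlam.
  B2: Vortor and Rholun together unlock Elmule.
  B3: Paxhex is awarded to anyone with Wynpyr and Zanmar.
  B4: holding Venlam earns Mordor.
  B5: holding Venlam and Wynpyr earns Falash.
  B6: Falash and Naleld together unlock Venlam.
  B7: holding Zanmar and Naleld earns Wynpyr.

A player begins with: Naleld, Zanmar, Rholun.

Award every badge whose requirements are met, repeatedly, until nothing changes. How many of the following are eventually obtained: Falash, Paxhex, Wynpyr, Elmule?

With Zanmar and Naleld, Wynpyr is earned (B7).
With Wynpyr and Zanmar, Paxhex is earned (B3).
Falash would need Venlam and Wynpyr (B5), but Venlam is never earned.
Paxhex: reached.
Wynpyr: reached.
Elmule would need Vortor and Rholun (B2), but Vortor is never earned.
Reached: Paxhex and Wynpyr — 2 of the 4.

2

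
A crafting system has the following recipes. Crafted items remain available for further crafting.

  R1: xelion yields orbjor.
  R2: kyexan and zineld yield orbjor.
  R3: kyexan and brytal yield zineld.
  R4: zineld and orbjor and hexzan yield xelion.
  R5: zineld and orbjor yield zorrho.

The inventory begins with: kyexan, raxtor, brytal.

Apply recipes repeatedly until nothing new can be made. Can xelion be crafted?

xelion would need zineld, orbjor, and hexzan (R4), but hexzan is never obtained.

No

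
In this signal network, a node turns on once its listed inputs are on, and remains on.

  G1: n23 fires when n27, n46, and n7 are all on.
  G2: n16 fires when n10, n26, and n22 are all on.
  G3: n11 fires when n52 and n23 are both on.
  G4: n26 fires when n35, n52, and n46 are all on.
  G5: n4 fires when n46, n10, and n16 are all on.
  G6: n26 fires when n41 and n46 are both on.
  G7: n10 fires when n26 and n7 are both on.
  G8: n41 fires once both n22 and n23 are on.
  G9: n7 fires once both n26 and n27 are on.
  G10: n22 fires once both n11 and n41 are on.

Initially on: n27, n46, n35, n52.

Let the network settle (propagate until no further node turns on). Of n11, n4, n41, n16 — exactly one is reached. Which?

n11

n35, n52, and n46 are on, so n26 fires (G4).
n26 and n27 are on, so n7 fires (G9).
n27, n46, and n7 are on, so n23 fires (G1).
n52 and n23 are on, so n11 fires (G3).
n4 would need n46, n10, and n16 (G5), but n16 never turns on. n16 would need n10, n26, and n22 (G2), but n22 never turns on. n41 would need n22 and n23 (G8), but n22 never turns on.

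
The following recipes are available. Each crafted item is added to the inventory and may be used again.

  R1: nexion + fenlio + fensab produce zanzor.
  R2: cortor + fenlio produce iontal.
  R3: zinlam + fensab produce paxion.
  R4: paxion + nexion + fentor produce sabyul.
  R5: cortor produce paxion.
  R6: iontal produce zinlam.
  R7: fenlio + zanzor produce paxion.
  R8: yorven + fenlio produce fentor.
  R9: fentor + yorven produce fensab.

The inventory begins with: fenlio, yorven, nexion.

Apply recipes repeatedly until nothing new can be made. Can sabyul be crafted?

Yes

yorven + fenlio → fentor (R8).
Using R9, fentor and yorven make fensab.
nexion + fenlio + fensab → zanzor (R1).
fenlio + zanzor → paxion (R7).
paxion + nexion + fentor → sabyul (R4).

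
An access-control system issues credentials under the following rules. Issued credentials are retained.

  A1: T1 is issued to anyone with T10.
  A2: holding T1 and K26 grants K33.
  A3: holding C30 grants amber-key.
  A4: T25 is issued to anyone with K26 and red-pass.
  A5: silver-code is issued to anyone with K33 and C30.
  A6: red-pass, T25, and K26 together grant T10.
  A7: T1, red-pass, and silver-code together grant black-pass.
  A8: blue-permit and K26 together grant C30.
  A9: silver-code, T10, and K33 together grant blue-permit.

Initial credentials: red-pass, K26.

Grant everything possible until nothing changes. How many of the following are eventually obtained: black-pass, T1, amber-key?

1

Holding K26 and red-pass grants T25 (A4).
Holding red-pass, T25, and K26 grants T10 (A6).
Holding T10 grants T1 (A1).
black-pass would need T1, red-pass, and silver-code (A7), but silver-code is never granted.
T1: reached.
amber-key would need C30 (A3), but C30 is never granted.
Reached: T1 — 1 of the 3.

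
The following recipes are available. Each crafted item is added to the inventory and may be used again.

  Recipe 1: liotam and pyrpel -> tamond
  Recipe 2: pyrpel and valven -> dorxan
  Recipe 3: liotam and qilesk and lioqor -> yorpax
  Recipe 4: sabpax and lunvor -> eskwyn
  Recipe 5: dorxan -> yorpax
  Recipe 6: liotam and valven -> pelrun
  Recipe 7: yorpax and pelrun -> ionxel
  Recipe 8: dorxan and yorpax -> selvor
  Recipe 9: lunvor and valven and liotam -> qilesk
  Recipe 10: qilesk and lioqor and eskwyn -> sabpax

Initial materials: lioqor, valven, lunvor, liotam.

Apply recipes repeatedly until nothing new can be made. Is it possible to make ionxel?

Yes

Using Recipe 9, lunvor, valven, and liotam make qilesk.
liotam and valven -> pelrun (Recipe 6).
liotam and qilesk and lioqor -> yorpax (Recipe 3).
Using Recipe 7, yorpax and pelrun make ionxel.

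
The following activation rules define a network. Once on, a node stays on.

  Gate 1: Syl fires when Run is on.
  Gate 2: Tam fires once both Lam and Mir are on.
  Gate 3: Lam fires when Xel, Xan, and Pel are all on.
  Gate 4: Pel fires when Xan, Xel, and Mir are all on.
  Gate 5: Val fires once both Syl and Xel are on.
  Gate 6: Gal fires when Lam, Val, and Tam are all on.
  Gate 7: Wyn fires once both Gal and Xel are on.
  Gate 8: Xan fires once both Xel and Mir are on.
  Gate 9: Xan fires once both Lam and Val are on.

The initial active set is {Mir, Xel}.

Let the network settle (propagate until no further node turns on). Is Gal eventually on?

Gal would need Lam, Val, and Tam (Gate 6), but Val never turns on.

No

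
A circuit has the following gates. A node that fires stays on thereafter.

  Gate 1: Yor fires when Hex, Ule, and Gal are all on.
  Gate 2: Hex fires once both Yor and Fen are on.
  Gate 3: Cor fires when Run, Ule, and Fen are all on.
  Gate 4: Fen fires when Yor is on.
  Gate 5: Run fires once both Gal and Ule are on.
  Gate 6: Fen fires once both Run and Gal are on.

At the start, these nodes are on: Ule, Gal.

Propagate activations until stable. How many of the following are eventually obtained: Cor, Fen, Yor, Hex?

Gate 5: Gal and Ule on → Run on.
Run and Gal are on, so Fen fires (Gate 6).
Gate 3: Run, Ule, and Fen on → Cor on.
Cor: reached.
Fen: reached.
Yor would need Hex, Ule, and Gal (Gate 1), but Hex never turns on.
Hex would need Yor and Fen (Gate 2), but Yor never turns on.
Reached: Cor and Fen — 2 of the 4.

2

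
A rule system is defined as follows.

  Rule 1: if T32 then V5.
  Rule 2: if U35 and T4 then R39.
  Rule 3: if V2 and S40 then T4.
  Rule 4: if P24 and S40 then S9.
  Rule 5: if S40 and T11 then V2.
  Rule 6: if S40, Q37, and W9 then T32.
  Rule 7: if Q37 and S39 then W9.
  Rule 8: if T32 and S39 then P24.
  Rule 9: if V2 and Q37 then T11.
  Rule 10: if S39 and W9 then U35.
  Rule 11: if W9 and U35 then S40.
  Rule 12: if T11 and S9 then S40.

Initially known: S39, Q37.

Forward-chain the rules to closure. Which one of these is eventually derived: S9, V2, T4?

S9

From Q37 and S39, Rule 7 gives W9.
From S39 and W9, Rule 10 gives U35.
From W9 and U35, Rule 11 gives S40.
S40, Q37, and W9 hold, so T32 follows (Rule 6).
T32 and S39 hold, so P24 follows (Rule 8).
From P24 and S40, Rule 4 gives S9.
T4 would need V2 and S40 (Rule 3), but V2 is never established. V2 would need S40 and T11 (Rule 5), but T11 is never established.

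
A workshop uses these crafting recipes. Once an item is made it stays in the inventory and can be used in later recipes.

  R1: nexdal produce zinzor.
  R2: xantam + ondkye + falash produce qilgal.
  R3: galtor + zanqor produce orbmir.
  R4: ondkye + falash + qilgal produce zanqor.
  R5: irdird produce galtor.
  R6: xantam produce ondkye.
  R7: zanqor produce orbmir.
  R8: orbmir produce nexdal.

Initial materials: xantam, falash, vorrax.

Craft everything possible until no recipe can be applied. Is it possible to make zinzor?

Yes

Using R6, xantam makes ondkye.
xantam + ondkye + falash → qilgal (R2).
ondkye + falash + qilgal → zanqor (R4).
zanqor → orbmir (R7).
orbmir → nexdal (R8).
Using R1, nexdal makes zinzor.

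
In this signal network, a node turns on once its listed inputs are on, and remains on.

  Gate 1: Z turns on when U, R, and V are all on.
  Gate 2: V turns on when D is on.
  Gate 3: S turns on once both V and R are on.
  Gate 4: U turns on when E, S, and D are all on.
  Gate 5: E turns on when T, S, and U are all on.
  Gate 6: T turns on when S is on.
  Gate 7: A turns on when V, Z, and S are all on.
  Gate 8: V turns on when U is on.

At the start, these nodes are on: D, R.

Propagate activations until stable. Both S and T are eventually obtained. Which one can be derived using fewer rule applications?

S: D is on, so V turns on (Gate 2). V and R are on, so S turns on (Gate 3). [2 rule applications]
T: D is on, so V turns on (Gate 2). Gate 3: V and R on → S on. S is on, so T turns on (Gate 6). [3 rule applications]
S needs fewer.

S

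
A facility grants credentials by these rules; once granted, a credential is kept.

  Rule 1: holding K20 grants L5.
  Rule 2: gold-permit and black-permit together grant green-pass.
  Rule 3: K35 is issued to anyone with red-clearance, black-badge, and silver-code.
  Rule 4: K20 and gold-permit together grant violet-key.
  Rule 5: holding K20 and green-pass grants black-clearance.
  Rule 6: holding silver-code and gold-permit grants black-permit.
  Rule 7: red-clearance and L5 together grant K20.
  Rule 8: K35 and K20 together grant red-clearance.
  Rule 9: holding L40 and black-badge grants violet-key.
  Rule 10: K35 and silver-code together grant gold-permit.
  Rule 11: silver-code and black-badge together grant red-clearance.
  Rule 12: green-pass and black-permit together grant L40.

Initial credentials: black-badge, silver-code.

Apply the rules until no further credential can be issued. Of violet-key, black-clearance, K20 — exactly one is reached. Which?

Holding silver-code and black-badge grants red-clearance (Rule 11).
Holding red-clearance, black-badge, and silver-code grants K35 (Rule 3).
Holding K35 and silver-code grants gold-permit (Rule 10).
Holding silver-code and gold-permit grants black-permit (Rule 6).
Holding gold-permit and black-permit grants green-pass (Rule 2).
Holding green-pass and black-permit grants L40 (Rule 12).
Holding L40 and black-badge grants violet-key (Rule 9).
black-clearance would need K20 and green-pass (Rule 5), but K20 is never granted. K20 would need red-clearance and L5 (Rule 7), but L5 is never granted.

violet-key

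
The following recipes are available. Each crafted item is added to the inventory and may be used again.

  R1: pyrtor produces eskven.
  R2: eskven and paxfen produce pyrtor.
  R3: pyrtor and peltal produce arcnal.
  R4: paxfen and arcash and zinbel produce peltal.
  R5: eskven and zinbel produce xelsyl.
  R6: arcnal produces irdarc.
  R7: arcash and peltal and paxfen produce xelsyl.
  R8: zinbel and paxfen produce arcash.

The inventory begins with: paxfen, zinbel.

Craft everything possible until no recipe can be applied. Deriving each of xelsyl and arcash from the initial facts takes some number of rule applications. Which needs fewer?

arcash: Using R8, zinbel and paxfen make arcash. [1 rule application]
xelsyl: Using R8, zinbel and paxfen make arcash. Using R4, paxfen, arcash, and zinbel make peltal. Using R7, arcash, peltal, and paxfen make xelsyl. [3 rule applications]
arcash needs fewer.

arcash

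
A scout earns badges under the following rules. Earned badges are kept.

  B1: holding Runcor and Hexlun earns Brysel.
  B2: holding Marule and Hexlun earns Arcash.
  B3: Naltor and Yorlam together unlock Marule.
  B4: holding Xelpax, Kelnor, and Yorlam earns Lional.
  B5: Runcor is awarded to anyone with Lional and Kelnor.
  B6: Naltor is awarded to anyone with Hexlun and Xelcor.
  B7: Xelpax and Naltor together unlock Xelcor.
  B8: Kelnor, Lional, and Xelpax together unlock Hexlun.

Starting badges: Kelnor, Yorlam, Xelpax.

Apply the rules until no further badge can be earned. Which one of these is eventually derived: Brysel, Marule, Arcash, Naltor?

Brysel

With Xelpax, Kelnor, and Yorlam, Lional is earned (B4).
With Lional and Kelnor, Runcor is earned (B5).
With Kelnor, Lional, and Xelpax, Hexlun is earned (B8).
With Runcor and Hexlun, Brysel is earned (B1).
Arcash would need Marule and Hexlun (B2), but Marule is never earned. Naltor would need Hexlun and Xelcor (B6), but Xelcor is never earned. Marule would need Naltor and Yorlam (B3), but Naltor is never earned.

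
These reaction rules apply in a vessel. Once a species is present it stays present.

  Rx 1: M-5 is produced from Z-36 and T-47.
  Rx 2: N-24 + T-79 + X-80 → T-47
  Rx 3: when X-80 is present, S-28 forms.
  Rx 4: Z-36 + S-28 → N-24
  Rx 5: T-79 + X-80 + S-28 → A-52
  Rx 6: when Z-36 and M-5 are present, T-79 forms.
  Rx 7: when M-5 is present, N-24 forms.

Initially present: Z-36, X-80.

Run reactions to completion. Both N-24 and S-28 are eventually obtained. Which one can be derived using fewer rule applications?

S-28

S-28: X-80 present → S-28 forms (Rx 3). [1 rule application]
N-24: X-80 present → S-28 forms (Rx 3). Z-36 and S-28 present → N-24 forms (Rx 4). [2 rule applications]
S-28 needs fewer.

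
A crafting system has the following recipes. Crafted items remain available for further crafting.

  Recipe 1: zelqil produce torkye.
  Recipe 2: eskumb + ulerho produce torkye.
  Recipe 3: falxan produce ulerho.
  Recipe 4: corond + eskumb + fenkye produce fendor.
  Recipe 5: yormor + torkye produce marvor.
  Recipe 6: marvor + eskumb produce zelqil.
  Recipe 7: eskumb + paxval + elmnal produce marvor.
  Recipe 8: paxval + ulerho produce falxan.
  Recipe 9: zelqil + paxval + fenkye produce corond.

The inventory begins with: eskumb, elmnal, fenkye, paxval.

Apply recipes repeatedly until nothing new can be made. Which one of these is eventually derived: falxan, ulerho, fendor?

fendor

eskumb + paxval + elmnal → marvor (Recipe 7).
Using Recipe 6, marvor and eskumb make zelqil.
Using Recipe 9, zelqil, paxval, and fenkye make corond.
corond + eskumb + fenkye → fendor (Recipe 4).
falxan would need paxval and ulerho (Recipe 8), but ulerho is never obtained. ulerho would need falxan (Recipe 3), but falxan is never obtained.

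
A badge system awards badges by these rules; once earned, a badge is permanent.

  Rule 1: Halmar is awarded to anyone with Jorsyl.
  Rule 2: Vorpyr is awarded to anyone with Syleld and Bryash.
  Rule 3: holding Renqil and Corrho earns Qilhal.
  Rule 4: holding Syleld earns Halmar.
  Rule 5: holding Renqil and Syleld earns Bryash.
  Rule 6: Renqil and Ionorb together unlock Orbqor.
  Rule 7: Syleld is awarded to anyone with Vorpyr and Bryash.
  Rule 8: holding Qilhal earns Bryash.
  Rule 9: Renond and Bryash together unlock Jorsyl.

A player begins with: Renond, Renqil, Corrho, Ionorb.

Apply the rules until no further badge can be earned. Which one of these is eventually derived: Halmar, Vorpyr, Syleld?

With Renqil and Corrho, Qilhal is earned (Rule 3).
With Qilhal, Bryash is earned (Rule 8).
With Renond and Bryash, Jorsyl is earned (Rule 9).
With Jorsyl, Halmar is earned (Rule 1).
Vorpyr would need Syleld and Bryash (Rule 2), but Syleld is never earned. Syleld would need Vorpyr and Bryash (Rule 7), but Vorpyr is never earned.

Halmar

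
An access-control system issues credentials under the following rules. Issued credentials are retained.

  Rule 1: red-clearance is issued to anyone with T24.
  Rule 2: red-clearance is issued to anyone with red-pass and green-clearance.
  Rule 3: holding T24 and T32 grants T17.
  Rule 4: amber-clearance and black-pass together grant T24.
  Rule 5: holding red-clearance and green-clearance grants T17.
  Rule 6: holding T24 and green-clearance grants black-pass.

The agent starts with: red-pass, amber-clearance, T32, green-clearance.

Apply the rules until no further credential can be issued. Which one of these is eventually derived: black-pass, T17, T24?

T17

Holding red-pass and green-clearance grants red-clearance (Rule 2).
Holding red-clearance and green-clearance grants T17 (Rule 5).
T24 would need amber-clearance and black-pass (Rule 4), but black-pass is never granted. black-pass would need T24 and green-clearance (Rule 6), but T24 is never granted.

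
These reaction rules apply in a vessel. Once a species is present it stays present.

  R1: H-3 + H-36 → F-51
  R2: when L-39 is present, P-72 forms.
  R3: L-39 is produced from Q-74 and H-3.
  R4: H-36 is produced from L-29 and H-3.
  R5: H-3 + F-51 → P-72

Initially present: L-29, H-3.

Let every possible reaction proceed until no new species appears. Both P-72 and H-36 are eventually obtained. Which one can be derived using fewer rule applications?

H-36: L-29 and H-3 present → H-36 forms (R4). [1 rule application]
P-72: L-29 and H-3 present → H-36 forms (R4). H-3 and H-36 present → F-51 forms (R1). H-3 and F-51 present → P-72 forms (R5). [3 rule applications]
H-36 needs fewer.

H-36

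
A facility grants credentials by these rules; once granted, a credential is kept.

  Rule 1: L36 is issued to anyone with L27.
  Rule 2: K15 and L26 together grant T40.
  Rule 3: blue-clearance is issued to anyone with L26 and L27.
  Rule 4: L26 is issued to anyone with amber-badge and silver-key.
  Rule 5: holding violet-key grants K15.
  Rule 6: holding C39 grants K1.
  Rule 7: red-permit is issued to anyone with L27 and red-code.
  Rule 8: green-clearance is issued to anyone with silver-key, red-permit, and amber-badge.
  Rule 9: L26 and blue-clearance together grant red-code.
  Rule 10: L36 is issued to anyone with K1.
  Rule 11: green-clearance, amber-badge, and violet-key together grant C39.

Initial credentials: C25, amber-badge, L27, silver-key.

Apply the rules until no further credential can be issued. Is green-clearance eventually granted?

Yes

Holding amber-badge and silver-key grants L26 (Rule 4).
Holding L26 and L27 grants blue-clearance (Rule 3).
Holding L26 and blue-clearance grants red-code (Rule 9).
Holding L27 and red-code grants red-permit (Rule 7).
Holding silver-key, red-permit, and amber-badge grants green-clearance (Rule 8).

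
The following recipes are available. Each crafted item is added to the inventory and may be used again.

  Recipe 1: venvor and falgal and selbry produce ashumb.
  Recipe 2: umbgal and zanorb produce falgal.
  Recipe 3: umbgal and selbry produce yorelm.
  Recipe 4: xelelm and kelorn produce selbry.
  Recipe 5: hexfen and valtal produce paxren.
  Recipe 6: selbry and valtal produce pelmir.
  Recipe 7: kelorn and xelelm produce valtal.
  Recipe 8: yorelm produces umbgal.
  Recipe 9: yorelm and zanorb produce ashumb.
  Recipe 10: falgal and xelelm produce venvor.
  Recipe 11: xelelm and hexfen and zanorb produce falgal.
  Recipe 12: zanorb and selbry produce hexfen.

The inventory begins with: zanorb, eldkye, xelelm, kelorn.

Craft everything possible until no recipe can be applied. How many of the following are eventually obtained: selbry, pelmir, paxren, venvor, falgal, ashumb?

Using Recipe 7, kelorn and xelelm make valtal.
Using Recipe 4, xelelm and kelorn make selbry.
selbry and valtal → pelmir (Recipe 6).
Using Recipe 12, zanorb and selbry make hexfen.
xelelm and hexfen and zanorb → falgal (Recipe 11).
Using Recipe 5, hexfen and valtal make paxren.
falgal and xelelm → venvor (Recipe 10).
Using Recipe 1, venvor, falgal, and selbry make ashumb.
selbry: reached.
pelmir: reached.
paxren: reached.
venvor: reached.
falgal: reached.
ashumb: reached.
All 6 are reached.

6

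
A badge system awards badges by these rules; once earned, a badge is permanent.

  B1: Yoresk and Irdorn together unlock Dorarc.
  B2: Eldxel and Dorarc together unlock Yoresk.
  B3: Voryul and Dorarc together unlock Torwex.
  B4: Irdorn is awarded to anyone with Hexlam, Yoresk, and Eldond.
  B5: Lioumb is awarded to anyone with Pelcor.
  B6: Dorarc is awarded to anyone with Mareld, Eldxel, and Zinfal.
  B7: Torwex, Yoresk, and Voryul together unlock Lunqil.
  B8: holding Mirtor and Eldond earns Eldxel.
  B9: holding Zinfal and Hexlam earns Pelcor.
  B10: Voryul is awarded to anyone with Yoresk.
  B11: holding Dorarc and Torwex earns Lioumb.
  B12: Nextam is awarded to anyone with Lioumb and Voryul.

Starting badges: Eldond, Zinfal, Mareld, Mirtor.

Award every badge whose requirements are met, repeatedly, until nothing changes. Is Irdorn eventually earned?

Irdorn would need Hexlam, Yoresk, and Eldond (B4), but Hexlam is never earned.

No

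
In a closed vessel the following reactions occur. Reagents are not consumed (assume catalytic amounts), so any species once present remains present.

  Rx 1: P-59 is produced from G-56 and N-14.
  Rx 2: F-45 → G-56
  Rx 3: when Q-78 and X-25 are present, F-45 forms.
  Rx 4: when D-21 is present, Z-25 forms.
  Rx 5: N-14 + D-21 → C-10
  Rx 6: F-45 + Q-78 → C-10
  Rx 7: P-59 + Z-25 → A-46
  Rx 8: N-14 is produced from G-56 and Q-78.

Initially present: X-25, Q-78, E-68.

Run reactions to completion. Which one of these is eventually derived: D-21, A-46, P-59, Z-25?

P-59

Q-78 and X-25 present → F-45 forms (Rx 3).
F-45 present → G-56 forms (Rx 2).
G-56 and Q-78 present → N-14 forms (Rx 8).
G-56 and N-14 present → P-59 forms (Rx 1).
No rule produces D-21, and it is not given. Z-25 would need D-21 (Rx 4), but D-21 never forms. A-46 would need P-59 and Z-25 (Rx 7), but Z-25 never forms.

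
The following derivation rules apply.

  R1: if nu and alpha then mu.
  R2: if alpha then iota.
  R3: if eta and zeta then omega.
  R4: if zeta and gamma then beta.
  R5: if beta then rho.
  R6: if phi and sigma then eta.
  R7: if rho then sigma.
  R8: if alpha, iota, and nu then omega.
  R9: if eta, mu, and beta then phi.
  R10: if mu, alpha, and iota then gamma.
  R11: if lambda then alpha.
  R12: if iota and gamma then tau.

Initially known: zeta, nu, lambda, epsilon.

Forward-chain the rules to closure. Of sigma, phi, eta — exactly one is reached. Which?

sigma

lambda holds, so alpha follows (R11).
nu and alpha hold, so mu follows (R1).
From alpha, R2 gives iota.
From mu, alpha, and iota, R10 gives gamma.
From zeta and gamma, R4 gives beta.
beta holds, so rho follows (R5).
rho holds, so sigma follows (R7).
phi would need eta, mu, and beta (R9), but eta is never established. eta would need phi and sigma (R6), but phi is never established.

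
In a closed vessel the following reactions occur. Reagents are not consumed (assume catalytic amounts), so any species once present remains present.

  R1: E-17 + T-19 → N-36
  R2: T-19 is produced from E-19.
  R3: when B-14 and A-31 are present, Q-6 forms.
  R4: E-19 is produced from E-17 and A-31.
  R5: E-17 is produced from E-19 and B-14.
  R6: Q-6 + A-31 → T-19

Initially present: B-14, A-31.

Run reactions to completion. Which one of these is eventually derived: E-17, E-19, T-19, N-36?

B-14 and A-31 present → Q-6 forms (R3).
Q-6 and A-31 present → T-19 forms (R6).
N-36 would need E-17 and T-19 (R1), but E-17 never forms. E-17 would need E-19 and B-14 (R5), but E-19 never forms. E-19 would need E-17 and A-31 (R4), but E-17 never forms.

T-19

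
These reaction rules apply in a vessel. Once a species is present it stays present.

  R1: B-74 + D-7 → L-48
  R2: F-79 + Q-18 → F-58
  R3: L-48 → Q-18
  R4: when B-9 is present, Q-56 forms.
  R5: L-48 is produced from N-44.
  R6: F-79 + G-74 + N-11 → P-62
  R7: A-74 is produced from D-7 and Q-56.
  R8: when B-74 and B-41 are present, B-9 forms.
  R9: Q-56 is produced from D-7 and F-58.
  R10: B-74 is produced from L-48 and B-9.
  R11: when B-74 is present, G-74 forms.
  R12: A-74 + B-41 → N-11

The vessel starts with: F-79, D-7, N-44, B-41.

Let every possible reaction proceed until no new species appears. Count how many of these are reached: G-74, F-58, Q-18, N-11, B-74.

N-44 present → L-48 forms (R5).
L-48 present → Q-18 forms (R3).
F-79 and Q-18 present → F-58 forms (R2).
D-7 and F-58 present → Q-56 forms (R9).
D-7 and Q-56 present → A-74 forms (R7).
A-74 and B-41 present → N-11 forms (R12).
G-74 would need B-74 (R11), but B-74 never forms.
F-58: reached.
Q-18: reached.
N-11: reached.
B-74 would need L-48 and B-9 (R10), but B-9 never forms.
Reached: F-58, Q-18, and N-11 — 3 of the 5.

3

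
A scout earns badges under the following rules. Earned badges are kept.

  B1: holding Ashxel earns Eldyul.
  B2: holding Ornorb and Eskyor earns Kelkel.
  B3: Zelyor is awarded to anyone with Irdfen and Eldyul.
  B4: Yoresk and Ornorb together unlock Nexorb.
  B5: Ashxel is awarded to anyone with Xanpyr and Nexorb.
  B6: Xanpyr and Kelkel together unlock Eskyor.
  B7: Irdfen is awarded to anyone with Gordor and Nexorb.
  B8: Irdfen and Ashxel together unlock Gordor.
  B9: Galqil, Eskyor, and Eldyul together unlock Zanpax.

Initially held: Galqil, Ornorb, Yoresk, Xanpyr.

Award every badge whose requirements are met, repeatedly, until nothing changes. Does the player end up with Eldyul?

Yes

With Yoresk and Ornorb, Nexorb is earned (B4).
With Xanpyr and Nexorb, Ashxel is earned (B5).
With Ashxel, Eldyul is earned (B1).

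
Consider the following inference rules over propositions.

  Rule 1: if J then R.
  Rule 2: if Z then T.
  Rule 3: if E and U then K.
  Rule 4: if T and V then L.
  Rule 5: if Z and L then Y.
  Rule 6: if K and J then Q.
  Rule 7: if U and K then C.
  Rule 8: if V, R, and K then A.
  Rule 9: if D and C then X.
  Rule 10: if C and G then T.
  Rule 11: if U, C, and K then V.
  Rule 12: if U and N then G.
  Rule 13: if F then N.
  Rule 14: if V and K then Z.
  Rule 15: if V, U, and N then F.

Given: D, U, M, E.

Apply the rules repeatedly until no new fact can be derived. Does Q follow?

No

Q would need K and J (Rule 6), but J is never established.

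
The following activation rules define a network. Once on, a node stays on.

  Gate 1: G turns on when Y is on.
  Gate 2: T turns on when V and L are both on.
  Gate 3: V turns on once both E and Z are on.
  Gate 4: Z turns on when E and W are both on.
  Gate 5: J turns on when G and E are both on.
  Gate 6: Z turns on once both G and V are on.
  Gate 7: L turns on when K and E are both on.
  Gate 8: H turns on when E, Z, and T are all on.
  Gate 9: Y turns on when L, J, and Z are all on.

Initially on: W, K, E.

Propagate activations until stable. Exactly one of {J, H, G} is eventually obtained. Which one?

H

E and W are on, so Z turns on (Gate 4).
Gate 7: K and E on → L on.
Gate 3: E and Z on → V on.
Gate 2: V and L on → T on.
Gate 8: E, Z, and T on → H on.
J would need G and E (Gate 5), but G never turns on. G would need Y (Gate 1), but Y never turns on.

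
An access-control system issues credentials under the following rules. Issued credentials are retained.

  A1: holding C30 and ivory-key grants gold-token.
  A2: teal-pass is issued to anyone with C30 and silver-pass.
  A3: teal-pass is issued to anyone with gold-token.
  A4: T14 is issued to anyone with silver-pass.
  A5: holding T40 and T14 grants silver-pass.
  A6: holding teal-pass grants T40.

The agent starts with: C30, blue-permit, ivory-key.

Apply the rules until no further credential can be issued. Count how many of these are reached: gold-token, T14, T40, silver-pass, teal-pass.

3

Holding C30 and ivory-key grants gold-token (A1).
Holding gold-token grants teal-pass (A3).
Holding teal-pass grants T40 (A6).
gold-token: reached.
T14 would need silver-pass (A4), but silver-pass is never granted.
T40: reached.
silver-pass would need T40 and T14 (A5), but T14 is never granted.
teal-pass: reached.
Reached: gold-token, T40, and teal-pass — 3 of the 5.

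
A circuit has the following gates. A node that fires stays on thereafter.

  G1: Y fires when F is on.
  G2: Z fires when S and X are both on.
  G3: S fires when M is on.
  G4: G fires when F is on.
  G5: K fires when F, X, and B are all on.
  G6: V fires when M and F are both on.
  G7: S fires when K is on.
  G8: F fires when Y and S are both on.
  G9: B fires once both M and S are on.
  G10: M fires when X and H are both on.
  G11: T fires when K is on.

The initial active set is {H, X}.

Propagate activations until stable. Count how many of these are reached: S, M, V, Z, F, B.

X and H are on, so M fires (G10).
M is on, so S fires (G3).
M and S are on, so B fires (G9).
G2: S and X on → Z on.
S: reached.
M: reached.
V would need M and F (G6), but F never turns on.
Z: reached.
F would need Y and S (G8), but Y never turns on.
B: reached.
Reached: S, M, Z, and B — 4 of the 6.

4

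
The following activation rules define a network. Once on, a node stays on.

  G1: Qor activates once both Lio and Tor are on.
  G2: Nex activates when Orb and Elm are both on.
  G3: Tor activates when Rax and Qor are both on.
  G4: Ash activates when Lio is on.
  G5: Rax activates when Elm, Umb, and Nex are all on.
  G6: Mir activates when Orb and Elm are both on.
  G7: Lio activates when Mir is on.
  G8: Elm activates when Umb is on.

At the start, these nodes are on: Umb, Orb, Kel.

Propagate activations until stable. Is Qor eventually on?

No

Qor would need Lio and Tor (G1), but Tor never turns on.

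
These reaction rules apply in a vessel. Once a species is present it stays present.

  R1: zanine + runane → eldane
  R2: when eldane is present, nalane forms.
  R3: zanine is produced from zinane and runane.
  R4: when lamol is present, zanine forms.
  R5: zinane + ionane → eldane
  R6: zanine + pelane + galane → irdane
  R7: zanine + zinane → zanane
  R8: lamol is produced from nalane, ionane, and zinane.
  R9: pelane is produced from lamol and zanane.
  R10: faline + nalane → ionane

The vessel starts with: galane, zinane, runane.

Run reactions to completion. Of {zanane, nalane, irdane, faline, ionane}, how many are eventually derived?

zinane and runane present → zanine forms (R3).
zanine and zinane present → zanane forms (R7).
zanine and runane present → eldane forms (R1).
eldane present → nalane forms (R2).
zanane: reached.
nalane: reached.
irdane would need zanine, pelane, and galane (R6), but pelane never forms.
No rule produces faline, and it is not given.
ionane would need faline and nalane (R10), but faline never forms.
Reached: zanane and nalane — 2 of the 5.

2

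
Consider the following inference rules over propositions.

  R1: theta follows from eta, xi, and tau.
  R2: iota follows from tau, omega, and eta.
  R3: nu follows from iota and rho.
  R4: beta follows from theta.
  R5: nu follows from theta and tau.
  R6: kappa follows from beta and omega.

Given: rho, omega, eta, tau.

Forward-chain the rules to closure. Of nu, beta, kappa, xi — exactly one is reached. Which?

From tau, omega, and eta, R2 gives iota.
iota and rho hold, so nu follows (R3).
beta would need theta (R4), but theta is never established. kappa would need beta and omega (R6), but beta is never established. No rule produces xi, and it is not given.

nu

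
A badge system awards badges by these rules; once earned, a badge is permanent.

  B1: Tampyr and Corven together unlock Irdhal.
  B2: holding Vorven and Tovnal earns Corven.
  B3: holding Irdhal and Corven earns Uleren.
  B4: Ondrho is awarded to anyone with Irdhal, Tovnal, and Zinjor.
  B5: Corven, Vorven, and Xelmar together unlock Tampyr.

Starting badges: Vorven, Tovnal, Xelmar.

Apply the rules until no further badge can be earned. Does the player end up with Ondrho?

Ondrho would need Irdhal, Tovnal, and Zinjor (B4), but Zinjor is never earned.

No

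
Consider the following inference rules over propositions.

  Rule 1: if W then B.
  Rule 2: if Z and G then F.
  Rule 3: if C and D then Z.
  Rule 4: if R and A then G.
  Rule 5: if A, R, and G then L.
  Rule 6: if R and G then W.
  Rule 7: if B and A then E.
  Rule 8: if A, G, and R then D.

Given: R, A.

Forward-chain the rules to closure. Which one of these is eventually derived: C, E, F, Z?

From R and A, Rule 4 gives G.
R and G hold, so W follows (Rule 6).
From W, Rule 1 gives B.
From B and A, Rule 7 gives E.
Z would need C and D (Rule 3), but C is never established. F would need Z and G (Rule 2), but Z is never established. No rule produces C, and it is not given.

E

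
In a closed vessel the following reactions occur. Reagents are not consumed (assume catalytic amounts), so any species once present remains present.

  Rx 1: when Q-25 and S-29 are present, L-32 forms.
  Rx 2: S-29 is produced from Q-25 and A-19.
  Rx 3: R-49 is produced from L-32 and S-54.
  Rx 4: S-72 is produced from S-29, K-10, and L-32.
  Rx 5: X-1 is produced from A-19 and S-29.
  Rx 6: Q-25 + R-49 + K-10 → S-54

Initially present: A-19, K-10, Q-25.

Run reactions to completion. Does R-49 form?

No

R-49 would need L-32 and S-54 (Rx 3), but S-54 never forms.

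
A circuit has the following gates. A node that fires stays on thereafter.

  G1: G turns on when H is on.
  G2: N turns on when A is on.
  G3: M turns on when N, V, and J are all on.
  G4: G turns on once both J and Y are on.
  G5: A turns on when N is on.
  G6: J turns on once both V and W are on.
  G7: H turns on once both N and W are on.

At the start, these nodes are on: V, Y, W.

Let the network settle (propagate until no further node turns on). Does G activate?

G6: V and W on → J on.
G4: J and Y on → G on.

Yes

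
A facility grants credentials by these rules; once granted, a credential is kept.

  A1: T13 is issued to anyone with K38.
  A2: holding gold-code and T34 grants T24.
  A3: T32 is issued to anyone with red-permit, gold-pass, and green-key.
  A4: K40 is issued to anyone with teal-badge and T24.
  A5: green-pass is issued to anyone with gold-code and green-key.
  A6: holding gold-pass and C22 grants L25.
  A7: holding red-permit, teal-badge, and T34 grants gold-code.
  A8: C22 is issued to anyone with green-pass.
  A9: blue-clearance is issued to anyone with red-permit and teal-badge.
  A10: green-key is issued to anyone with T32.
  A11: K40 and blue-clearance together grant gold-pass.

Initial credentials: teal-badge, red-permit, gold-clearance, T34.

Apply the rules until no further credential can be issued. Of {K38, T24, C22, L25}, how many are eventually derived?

Holding red-permit, teal-badge, and T34 grants gold-code (A7).
Holding gold-code and T34 grants T24 (A2).
No rule produces K38, and it is not given.
T24: reached.
C22 would need green-pass (A8), but green-pass is never granted.
L25 would need gold-pass and C22 (A6), but C22 is never granted.
Reached: T24 — 1 of the 4.

1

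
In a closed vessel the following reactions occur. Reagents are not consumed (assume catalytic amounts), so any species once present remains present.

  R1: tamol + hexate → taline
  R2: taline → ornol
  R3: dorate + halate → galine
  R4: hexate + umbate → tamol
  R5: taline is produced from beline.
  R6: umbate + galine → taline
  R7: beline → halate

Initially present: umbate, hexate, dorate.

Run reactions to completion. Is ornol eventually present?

hexate and umbate present → tamol forms (R4).
tamol and hexate present → taline forms (R1).
taline present → ornol forms (R2).

Yes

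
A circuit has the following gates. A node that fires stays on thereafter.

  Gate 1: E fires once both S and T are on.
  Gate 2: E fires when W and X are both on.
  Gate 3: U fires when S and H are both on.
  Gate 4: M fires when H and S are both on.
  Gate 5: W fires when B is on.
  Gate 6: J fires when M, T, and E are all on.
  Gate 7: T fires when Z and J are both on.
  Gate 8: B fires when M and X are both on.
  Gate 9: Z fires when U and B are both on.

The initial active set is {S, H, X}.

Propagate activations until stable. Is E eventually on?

Yes

Gate 4: H and S on → M on.
Gate 8: M and X on → B on.
Gate 5: B on → W on.
Gate 2: W and X on → E on.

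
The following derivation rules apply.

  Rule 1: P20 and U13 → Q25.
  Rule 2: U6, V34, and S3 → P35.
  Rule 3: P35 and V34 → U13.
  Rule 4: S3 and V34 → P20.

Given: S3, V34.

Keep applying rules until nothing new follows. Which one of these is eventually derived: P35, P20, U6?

From S3 and V34, Rule 4 gives P20.
P35 would need U6, V34, and S3 (Rule 2), but U6 is never established. No rule produces U6, and it is not given.

P20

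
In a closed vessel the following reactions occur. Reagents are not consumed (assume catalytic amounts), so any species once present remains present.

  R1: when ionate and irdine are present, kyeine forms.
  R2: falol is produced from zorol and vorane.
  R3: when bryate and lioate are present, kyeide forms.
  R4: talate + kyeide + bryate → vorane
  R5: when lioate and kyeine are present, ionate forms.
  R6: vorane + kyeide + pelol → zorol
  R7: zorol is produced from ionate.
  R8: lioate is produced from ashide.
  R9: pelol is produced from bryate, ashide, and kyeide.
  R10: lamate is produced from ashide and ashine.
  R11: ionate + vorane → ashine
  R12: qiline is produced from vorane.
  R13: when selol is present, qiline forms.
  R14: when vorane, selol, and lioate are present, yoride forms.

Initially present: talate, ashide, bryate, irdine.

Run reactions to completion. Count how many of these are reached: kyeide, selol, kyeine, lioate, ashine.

ashide present → lioate forms (R8).
bryate and lioate present → kyeide forms (R3).
kyeide: reached.
No rule produces selol, and it is not given.
kyeine would need ionate and irdine (R1), but ionate never forms.
lioate: reached.
ashine would need ionate and vorane (R11), but ionate never forms.
Reached: kyeide and lioate — 2 of the 5.

2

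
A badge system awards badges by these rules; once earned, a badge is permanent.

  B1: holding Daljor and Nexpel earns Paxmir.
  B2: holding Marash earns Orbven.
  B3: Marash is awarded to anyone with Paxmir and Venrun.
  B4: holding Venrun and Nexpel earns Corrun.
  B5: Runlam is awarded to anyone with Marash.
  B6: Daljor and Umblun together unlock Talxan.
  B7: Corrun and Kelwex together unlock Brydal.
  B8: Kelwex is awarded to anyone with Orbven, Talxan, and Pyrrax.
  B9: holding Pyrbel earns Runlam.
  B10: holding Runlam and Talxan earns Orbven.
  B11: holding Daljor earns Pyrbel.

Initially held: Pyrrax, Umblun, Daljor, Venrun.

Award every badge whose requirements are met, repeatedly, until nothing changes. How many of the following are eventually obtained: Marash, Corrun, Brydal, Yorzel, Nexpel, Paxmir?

Marash would need Paxmir and Venrun (B3), but Paxmir is never earned.
Corrun would need Venrun and Nexpel (B4), but Nexpel is never earned.
Brydal would need Corrun and Kelwex (B7), but Corrun is never earned.
No rule produces Yorzel, and it is not given.
No rule produces Nexpel, and it is not given.
Paxmir would need Daljor and Nexpel (B1), but Nexpel is never earned.
None of the 6 are reached.

0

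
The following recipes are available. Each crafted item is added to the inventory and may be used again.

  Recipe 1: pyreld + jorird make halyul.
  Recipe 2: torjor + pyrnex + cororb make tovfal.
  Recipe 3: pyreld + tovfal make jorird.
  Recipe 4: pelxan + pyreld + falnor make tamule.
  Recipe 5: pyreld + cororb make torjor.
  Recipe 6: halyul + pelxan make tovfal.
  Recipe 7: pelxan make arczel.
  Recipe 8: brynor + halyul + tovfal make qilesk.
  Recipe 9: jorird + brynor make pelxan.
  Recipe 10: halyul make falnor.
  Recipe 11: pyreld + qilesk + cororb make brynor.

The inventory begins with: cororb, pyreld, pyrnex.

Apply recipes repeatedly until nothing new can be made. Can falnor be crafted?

Yes

Using Recipe 5, pyreld and cororb make torjor.
Using Recipe 2, torjor, pyrnex, and cororb make tovfal.
pyreld + tovfal → jorird (Recipe 3).
pyreld + jorird → halyul (Recipe 1).
Using Recipe 10, halyul makes falnor.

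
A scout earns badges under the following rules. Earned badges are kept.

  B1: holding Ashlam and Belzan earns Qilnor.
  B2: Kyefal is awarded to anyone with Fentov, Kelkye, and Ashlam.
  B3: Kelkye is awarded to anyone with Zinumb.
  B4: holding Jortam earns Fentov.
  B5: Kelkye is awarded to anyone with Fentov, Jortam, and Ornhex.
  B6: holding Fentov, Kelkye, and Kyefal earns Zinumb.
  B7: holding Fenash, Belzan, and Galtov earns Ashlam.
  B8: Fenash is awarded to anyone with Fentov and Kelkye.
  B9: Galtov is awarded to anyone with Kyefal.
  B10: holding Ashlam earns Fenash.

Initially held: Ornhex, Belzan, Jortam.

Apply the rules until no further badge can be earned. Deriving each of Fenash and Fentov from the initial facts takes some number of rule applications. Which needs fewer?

Fentov: With Jortam, Fentov is earned (B4). [1 rule application]
Fenash: With Jortam, Fentov is earned (B4). With Fentov, Jortam, and Ornhex, Kelkye is earned (B5). With Fentov and Kelkye, Fenash is earned (B8). [3 rule applications]
Fentov needs fewer.

Fentov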